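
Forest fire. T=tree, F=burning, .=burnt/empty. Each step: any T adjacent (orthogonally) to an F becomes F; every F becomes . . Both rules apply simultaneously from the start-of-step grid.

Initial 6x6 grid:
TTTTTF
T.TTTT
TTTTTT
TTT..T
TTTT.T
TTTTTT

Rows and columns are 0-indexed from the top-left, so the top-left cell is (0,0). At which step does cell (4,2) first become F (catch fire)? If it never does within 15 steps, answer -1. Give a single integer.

Step 1: cell (4,2)='T' (+2 fires, +1 burnt)
Step 2: cell (4,2)='T' (+3 fires, +2 burnt)
Step 3: cell (4,2)='T' (+4 fires, +3 burnt)
Step 4: cell (4,2)='T' (+4 fires, +4 burnt)
Step 5: cell (4,2)='T' (+3 fires, +4 burnt)
Step 6: cell (4,2)='T' (+4 fires, +3 burnt)
Step 7: cell (4,2)='F' (+4 fires, +4 burnt)
  -> target ignites at step 7
Step 8: cell (4,2)='.' (+4 fires, +4 burnt)
Step 9: cell (4,2)='.' (+2 fires, +4 burnt)
Step 10: cell (4,2)='.' (+1 fires, +2 burnt)
Step 11: cell (4,2)='.' (+0 fires, +1 burnt)
  fire out at step 11

7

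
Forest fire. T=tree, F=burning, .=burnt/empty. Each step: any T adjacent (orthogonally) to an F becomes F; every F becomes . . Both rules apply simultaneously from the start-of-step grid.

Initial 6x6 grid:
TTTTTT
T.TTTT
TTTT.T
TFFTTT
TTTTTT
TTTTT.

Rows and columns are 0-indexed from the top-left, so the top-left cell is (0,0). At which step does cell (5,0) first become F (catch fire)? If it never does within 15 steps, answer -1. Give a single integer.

Step 1: cell (5,0)='T' (+6 fires, +2 burnt)
Step 2: cell (5,0)='T' (+8 fires, +6 burnt)
Step 3: cell (5,0)='F' (+7 fires, +8 burnt)
  -> target ignites at step 3
Step 4: cell (5,0)='.' (+7 fires, +7 burnt)
Step 5: cell (5,0)='.' (+2 fires, +7 burnt)
Step 6: cell (5,0)='.' (+1 fires, +2 burnt)
Step 7: cell (5,0)='.' (+0 fires, +1 burnt)
  fire out at step 7

3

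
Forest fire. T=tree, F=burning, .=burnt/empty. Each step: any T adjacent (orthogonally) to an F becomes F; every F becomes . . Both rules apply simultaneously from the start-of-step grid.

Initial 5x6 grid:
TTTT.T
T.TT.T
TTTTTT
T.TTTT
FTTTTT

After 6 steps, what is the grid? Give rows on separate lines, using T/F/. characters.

Step 1: 2 trees catch fire, 1 burn out
  TTTT.T
  T.TT.T
  TTTTTT
  F.TTTT
  .FTTTT
Step 2: 2 trees catch fire, 2 burn out
  TTTT.T
  T.TT.T
  FTTTTT
  ..TTTT
  ..FTTT
Step 3: 4 trees catch fire, 2 burn out
  TTTT.T
  F.TT.T
  .FTTTT
  ..FTTT
  ...FTT
Step 4: 4 trees catch fire, 4 burn out
  FTTT.T
  ..TT.T
  ..FTTT
  ...FTT
  ....FT
Step 5: 5 trees catch fire, 4 burn out
  .FTT.T
  ..FT.T
  ...FTT
  ....FT
  .....F
Step 6: 4 trees catch fire, 5 burn out
  ..FT.T
  ...F.T
  ....FT
  .....F
  ......

..FT.T
...F.T
....FT
.....F
......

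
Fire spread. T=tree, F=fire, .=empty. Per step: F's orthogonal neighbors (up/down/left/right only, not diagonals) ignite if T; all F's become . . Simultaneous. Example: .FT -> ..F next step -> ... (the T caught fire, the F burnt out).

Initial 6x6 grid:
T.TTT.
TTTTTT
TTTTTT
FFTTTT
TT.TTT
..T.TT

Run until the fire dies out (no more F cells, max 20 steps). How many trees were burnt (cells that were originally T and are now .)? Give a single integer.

Step 1: +5 fires, +2 burnt (F count now 5)
Step 2: +4 fires, +5 burnt (F count now 4)
Step 3: +5 fires, +4 burnt (F count now 5)
Step 4: +5 fires, +5 burnt (F count now 5)
Step 5: +5 fires, +5 burnt (F count now 5)
Step 6: +3 fires, +5 burnt (F count now 3)
Step 7: +0 fires, +3 burnt (F count now 0)
Fire out after step 7
Initially T: 28, now '.': 35
Total burnt (originally-T cells now '.'): 27

Answer: 27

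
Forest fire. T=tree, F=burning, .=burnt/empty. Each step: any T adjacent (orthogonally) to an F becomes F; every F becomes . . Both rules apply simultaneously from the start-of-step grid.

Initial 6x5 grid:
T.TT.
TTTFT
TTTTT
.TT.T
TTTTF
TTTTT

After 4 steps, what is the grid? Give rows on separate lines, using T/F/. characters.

Step 1: 7 trees catch fire, 2 burn out
  T.TF.
  TTF.F
  TTTFT
  .TT.F
  TTTF.
  TTTTF
Step 2: 6 trees catch fire, 7 burn out
  T.F..
  TF...
  TTF.F
  .TT..
  TTF..
  TTTF.
Step 3: 5 trees catch fire, 6 burn out
  T....
  F....
  TF...
  .TF..
  TF...
  TTF..
Step 4: 5 trees catch fire, 5 burn out
  F....
  .....
  F....
  .F...
  F....
  TF...

F....
.....
F....
.F...
F....
TF...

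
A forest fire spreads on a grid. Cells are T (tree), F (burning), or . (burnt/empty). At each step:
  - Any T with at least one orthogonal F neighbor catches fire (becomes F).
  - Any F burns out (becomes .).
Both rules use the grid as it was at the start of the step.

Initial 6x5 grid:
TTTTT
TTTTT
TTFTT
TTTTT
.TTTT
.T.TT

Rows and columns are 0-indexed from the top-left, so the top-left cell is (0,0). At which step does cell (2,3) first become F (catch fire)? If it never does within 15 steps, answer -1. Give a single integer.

Step 1: cell (2,3)='F' (+4 fires, +1 burnt)
  -> target ignites at step 1
Step 2: cell (2,3)='.' (+8 fires, +4 burnt)
Step 3: cell (2,3)='.' (+8 fires, +8 burnt)
Step 4: cell (2,3)='.' (+5 fires, +8 burnt)
Step 5: cell (2,3)='.' (+1 fires, +5 burnt)
Step 6: cell (2,3)='.' (+0 fires, +1 burnt)
  fire out at step 6

1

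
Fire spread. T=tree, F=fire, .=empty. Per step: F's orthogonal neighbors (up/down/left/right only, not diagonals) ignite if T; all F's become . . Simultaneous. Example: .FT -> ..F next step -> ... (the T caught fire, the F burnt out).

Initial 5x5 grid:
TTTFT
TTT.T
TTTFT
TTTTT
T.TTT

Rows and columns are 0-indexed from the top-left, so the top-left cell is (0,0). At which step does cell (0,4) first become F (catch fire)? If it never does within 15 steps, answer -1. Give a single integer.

Step 1: cell (0,4)='F' (+5 fires, +2 burnt)
  -> target ignites at step 1
Step 2: cell (0,4)='.' (+7 fires, +5 burnt)
Step 3: cell (0,4)='.' (+6 fires, +7 burnt)
Step 4: cell (0,4)='.' (+2 fires, +6 burnt)
Step 5: cell (0,4)='.' (+1 fires, +2 burnt)
Step 6: cell (0,4)='.' (+0 fires, +1 burnt)
  fire out at step 6

1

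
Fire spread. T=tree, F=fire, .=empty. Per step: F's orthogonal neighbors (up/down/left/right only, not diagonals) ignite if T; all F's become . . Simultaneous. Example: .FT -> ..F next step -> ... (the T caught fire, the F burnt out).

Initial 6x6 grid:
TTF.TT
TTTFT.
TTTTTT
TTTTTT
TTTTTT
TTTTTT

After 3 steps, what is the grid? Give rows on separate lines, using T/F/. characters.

Step 1: 4 trees catch fire, 2 burn out
  TF..TT
  TTF.F.
  TTTFTT
  TTTTTT
  TTTTTT
  TTTTTT
Step 2: 6 trees catch fire, 4 burn out
  F...FT
  TF....
  TTF.FT
  TTTFTT
  TTTTTT
  TTTTTT
Step 3: 7 trees catch fire, 6 burn out
  .....F
  F.....
  TF...F
  TTF.FT
  TTTFTT
  TTTTTT

.....F
F.....
TF...F
TTF.FT
TTTFTT
TTTTTT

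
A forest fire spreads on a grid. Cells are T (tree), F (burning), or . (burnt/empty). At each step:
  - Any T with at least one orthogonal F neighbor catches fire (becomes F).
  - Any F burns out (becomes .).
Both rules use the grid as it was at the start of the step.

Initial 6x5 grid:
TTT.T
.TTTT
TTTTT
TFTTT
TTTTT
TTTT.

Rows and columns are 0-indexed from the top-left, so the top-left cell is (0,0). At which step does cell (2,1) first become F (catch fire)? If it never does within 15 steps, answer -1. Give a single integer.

Step 1: cell (2,1)='F' (+4 fires, +1 burnt)
  -> target ignites at step 1
Step 2: cell (2,1)='.' (+7 fires, +4 burnt)
Step 3: cell (2,1)='.' (+7 fires, +7 burnt)
Step 4: cell (2,1)='.' (+6 fires, +7 burnt)
Step 5: cell (2,1)='.' (+1 fires, +6 burnt)
Step 6: cell (2,1)='.' (+1 fires, +1 burnt)
Step 7: cell (2,1)='.' (+0 fires, +1 burnt)
  fire out at step 7

1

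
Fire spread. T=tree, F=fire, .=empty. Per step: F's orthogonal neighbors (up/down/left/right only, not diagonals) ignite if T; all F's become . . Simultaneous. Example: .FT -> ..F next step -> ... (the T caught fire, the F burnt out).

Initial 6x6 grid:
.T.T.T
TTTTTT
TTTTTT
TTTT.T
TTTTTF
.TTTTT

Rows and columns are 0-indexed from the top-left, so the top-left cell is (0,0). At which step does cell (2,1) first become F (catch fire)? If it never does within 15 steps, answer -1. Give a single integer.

Step 1: cell (2,1)='T' (+3 fires, +1 burnt)
Step 2: cell (2,1)='T' (+3 fires, +3 burnt)
Step 3: cell (2,1)='T' (+5 fires, +3 burnt)
Step 4: cell (2,1)='T' (+6 fires, +5 burnt)
Step 5: cell (2,1)='T' (+5 fires, +6 burnt)
Step 6: cell (2,1)='F' (+4 fires, +5 burnt)
  -> target ignites at step 6
Step 7: cell (2,1)='.' (+2 fires, +4 burnt)
Step 8: cell (2,1)='.' (+2 fires, +2 burnt)
Step 9: cell (2,1)='.' (+0 fires, +2 burnt)
  fire out at step 9

6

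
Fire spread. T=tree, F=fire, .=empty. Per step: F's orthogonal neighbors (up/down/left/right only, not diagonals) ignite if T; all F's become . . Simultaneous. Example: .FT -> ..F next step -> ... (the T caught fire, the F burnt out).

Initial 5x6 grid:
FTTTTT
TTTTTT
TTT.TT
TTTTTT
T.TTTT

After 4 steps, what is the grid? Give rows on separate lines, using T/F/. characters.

Step 1: 2 trees catch fire, 1 burn out
  .FTTTT
  FTTTTT
  TTT.TT
  TTTTTT
  T.TTTT
Step 2: 3 trees catch fire, 2 burn out
  ..FTTT
  .FTTTT
  FTT.TT
  TTTTTT
  T.TTTT
Step 3: 4 trees catch fire, 3 burn out
  ...FTT
  ..FTTT
  .FT.TT
  FTTTTT
  T.TTTT
Step 4: 5 trees catch fire, 4 burn out
  ....FT
  ...FTT
  ..F.TT
  .FTTTT
  F.TTTT

....FT
...FTT
..F.TT
.FTTTT
F.TTTT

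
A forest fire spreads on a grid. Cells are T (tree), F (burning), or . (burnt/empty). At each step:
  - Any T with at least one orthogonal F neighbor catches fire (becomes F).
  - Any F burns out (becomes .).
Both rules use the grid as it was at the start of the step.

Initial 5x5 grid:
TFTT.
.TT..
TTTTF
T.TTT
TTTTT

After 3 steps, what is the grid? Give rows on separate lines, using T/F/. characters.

Step 1: 5 trees catch fire, 2 burn out
  F.FT.
  .FT..
  TTTF.
  T.TTF
  TTTTT
Step 2: 6 trees catch fire, 5 burn out
  ...F.
  ..F..
  TFF..
  T.TF.
  TTTTF
Step 3: 3 trees catch fire, 6 burn out
  .....
  .....
  F....
  T.F..
  TTTF.

.....
.....
F....
T.F..
TTTF.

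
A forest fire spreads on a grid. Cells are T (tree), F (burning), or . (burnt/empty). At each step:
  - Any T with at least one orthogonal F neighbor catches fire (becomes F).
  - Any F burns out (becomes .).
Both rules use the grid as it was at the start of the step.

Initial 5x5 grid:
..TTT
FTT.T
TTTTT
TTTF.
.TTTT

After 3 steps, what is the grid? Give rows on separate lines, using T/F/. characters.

Step 1: 5 trees catch fire, 2 burn out
  ..TTT
  .FT.T
  FTTFT
  TTF..
  .TTFT
Step 2: 8 trees catch fire, 5 burn out
  ..TTT
  ..F.T
  .FF.F
  FF...
  .TF.F
Step 3: 3 trees catch fire, 8 burn out
  ..FTT
  ....F
  .....
  .....
  .F...

..FTT
....F
.....
.....
.F...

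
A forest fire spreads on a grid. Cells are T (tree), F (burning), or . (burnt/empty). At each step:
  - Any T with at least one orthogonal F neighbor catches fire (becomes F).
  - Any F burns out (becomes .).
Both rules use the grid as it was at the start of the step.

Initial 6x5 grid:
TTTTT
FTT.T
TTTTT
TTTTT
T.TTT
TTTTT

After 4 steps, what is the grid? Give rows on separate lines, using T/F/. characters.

Step 1: 3 trees catch fire, 1 burn out
  FTTTT
  .FT.T
  FTTTT
  TTTTT
  T.TTT
  TTTTT
Step 2: 4 trees catch fire, 3 burn out
  .FTTT
  ..F.T
  .FTTT
  FTTTT
  T.TTT
  TTTTT
Step 3: 4 trees catch fire, 4 burn out
  ..FTT
  ....T
  ..FTT
  .FTTT
  F.TTT
  TTTTT
Step 4: 4 trees catch fire, 4 burn out
  ...FT
  ....T
  ...FT
  ..FTT
  ..TTT
  FTTTT

...FT
....T
...FT
..FTT
..TTT
FTTTT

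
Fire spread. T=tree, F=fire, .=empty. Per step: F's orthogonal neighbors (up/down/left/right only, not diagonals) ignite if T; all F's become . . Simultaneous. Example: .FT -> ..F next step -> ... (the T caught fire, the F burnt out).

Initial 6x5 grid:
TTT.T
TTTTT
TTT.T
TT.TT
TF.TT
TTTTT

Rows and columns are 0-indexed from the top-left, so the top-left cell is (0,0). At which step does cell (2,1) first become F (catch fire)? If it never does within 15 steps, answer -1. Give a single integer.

Step 1: cell (2,1)='T' (+3 fires, +1 burnt)
Step 2: cell (2,1)='F' (+4 fires, +3 burnt)
  -> target ignites at step 2
Step 3: cell (2,1)='.' (+4 fires, +4 burnt)
Step 4: cell (2,1)='.' (+5 fires, +4 burnt)
Step 5: cell (2,1)='.' (+5 fires, +5 burnt)
Step 6: cell (2,1)='.' (+2 fires, +5 burnt)
Step 7: cell (2,1)='.' (+2 fires, +2 burnt)
Step 8: cell (2,1)='.' (+0 fires, +2 burnt)
  fire out at step 8

2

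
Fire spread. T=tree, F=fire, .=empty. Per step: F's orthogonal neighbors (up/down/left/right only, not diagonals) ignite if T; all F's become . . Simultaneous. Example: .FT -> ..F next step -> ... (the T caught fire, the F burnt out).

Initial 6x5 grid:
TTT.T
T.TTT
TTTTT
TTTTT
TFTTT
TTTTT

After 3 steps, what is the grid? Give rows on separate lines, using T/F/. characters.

Step 1: 4 trees catch fire, 1 burn out
  TTT.T
  T.TTT
  TTTTT
  TFTTT
  F.FTT
  TFTTT
Step 2: 6 trees catch fire, 4 burn out
  TTT.T
  T.TTT
  TFTTT
  F.FTT
  ...FT
  F.FTT
Step 3: 5 trees catch fire, 6 burn out
  TTT.T
  T.TTT
  F.FTT
  ...FT
  ....F
  ...FT

TTT.T
T.TTT
F.FTT
...FT
....F
...FT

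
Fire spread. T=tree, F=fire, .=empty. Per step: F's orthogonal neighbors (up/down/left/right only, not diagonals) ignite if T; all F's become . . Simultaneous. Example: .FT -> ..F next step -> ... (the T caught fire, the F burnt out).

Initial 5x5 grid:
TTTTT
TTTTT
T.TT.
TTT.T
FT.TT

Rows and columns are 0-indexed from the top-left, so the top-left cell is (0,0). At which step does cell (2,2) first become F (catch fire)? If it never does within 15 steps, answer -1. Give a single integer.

Step 1: cell (2,2)='T' (+2 fires, +1 burnt)
Step 2: cell (2,2)='T' (+2 fires, +2 burnt)
Step 3: cell (2,2)='T' (+2 fires, +2 burnt)
Step 4: cell (2,2)='F' (+3 fires, +2 burnt)
  -> target ignites at step 4
Step 5: cell (2,2)='.' (+3 fires, +3 burnt)
Step 6: cell (2,2)='.' (+2 fires, +3 burnt)
Step 7: cell (2,2)='.' (+2 fires, +2 burnt)
Step 8: cell (2,2)='.' (+1 fires, +2 burnt)
Step 9: cell (2,2)='.' (+0 fires, +1 burnt)
  fire out at step 9

4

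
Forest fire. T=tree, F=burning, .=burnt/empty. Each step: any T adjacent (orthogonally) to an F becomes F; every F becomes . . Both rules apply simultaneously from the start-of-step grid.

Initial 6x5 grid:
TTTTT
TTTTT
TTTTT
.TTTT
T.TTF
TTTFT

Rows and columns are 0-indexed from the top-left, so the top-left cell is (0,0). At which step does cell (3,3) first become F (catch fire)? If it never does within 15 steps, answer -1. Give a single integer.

Step 1: cell (3,3)='T' (+4 fires, +2 burnt)
Step 2: cell (3,3)='F' (+4 fires, +4 burnt)
  -> target ignites at step 2
Step 3: cell (3,3)='.' (+4 fires, +4 burnt)
Step 4: cell (3,3)='.' (+5 fires, +4 burnt)
Step 5: cell (3,3)='.' (+3 fires, +5 burnt)
Step 6: cell (3,3)='.' (+3 fires, +3 burnt)
Step 7: cell (3,3)='.' (+2 fires, +3 burnt)
Step 8: cell (3,3)='.' (+1 fires, +2 burnt)
Step 9: cell (3,3)='.' (+0 fires, +1 burnt)
  fire out at step 9

2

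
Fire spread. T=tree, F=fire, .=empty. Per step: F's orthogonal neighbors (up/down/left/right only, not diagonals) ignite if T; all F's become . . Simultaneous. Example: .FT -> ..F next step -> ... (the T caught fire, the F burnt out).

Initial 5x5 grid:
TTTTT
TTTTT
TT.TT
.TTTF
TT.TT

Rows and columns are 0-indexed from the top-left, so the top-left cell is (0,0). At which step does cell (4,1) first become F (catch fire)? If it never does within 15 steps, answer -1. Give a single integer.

Step 1: cell (4,1)='T' (+3 fires, +1 burnt)
Step 2: cell (4,1)='T' (+4 fires, +3 burnt)
Step 3: cell (4,1)='T' (+3 fires, +4 burnt)
Step 4: cell (4,1)='F' (+4 fires, +3 burnt)
  -> target ignites at step 4
Step 5: cell (4,1)='.' (+4 fires, +4 burnt)
Step 6: cell (4,1)='.' (+2 fires, +4 burnt)
Step 7: cell (4,1)='.' (+1 fires, +2 burnt)
Step 8: cell (4,1)='.' (+0 fires, +1 burnt)
  fire out at step 8

4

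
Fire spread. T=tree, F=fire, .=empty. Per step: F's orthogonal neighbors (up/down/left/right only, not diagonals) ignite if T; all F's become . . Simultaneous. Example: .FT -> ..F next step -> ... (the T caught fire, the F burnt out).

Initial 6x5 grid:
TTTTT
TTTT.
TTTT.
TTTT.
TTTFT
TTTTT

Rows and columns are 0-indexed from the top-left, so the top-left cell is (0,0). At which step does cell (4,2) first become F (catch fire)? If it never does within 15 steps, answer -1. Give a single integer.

Step 1: cell (4,2)='F' (+4 fires, +1 burnt)
  -> target ignites at step 1
Step 2: cell (4,2)='.' (+5 fires, +4 burnt)
Step 3: cell (4,2)='.' (+5 fires, +5 burnt)
Step 4: cell (4,2)='.' (+5 fires, +5 burnt)
Step 5: cell (4,2)='.' (+4 fires, +5 burnt)
Step 6: cell (4,2)='.' (+2 fires, +4 burnt)
Step 7: cell (4,2)='.' (+1 fires, +2 burnt)
Step 8: cell (4,2)='.' (+0 fires, +1 burnt)
  fire out at step 8

1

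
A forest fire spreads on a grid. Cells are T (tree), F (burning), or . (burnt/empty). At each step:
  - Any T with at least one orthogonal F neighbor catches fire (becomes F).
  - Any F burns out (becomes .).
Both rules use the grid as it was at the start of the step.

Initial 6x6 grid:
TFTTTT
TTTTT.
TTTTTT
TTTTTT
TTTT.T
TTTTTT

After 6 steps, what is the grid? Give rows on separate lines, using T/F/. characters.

Step 1: 3 trees catch fire, 1 burn out
  F.FTTT
  TFTTT.
  TTTTTT
  TTTTTT
  TTTT.T
  TTTTTT
Step 2: 4 trees catch fire, 3 burn out
  ...FTT
  F.FTT.
  TFTTTT
  TTTTTT
  TTTT.T
  TTTTTT
Step 3: 5 trees catch fire, 4 burn out
  ....FT
  ...FT.
  F.FTTT
  TFTTTT
  TTTT.T
  TTTTTT
Step 4: 6 trees catch fire, 5 burn out
  .....F
  ....F.
  ...FTT
  F.FTTT
  TFTT.T
  TTTTTT
Step 5: 5 trees catch fire, 6 burn out
  ......
  ......
  ....FT
  ...FTT
  F.FT.T
  TFTTTT
Step 6: 5 trees catch fire, 5 burn out
  ......
  ......
  .....F
  ....FT
  ...F.T
  F.FTTT

......
......
.....F
....FT
...F.T
F.FTTT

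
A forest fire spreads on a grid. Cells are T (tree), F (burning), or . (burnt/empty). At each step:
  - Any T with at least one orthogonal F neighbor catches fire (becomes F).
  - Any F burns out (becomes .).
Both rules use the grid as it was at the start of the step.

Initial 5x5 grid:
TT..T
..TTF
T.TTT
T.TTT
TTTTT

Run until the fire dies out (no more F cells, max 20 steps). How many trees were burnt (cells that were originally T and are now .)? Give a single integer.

Step 1: +3 fires, +1 burnt (F count now 3)
Step 2: +3 fires, +3 burnt (F count now 3)
Step 3: +3 fires, +3 burnt (F count now 3)
Step 4: +2 fires, +3 burnt (F count now 2)
Step 5: +1 fires, +2 burnt (F count now 1)
Step 6: +1 fires, +1 burnt (F count now 1)
Step 7: +1 fires, +1 burnt (F count now 1)
Step 8: +1 fires, +1 burnt (F count now 1)
Step 9: +1 fires, +1 burnt (F count now 1)
Step 10: +0 fires, +1 burnt (F count now 0)
Fire out after step 10
Initially T: 18, now '.': 23
Total burnt (originally-T cells now '.'): 16

Answer: 16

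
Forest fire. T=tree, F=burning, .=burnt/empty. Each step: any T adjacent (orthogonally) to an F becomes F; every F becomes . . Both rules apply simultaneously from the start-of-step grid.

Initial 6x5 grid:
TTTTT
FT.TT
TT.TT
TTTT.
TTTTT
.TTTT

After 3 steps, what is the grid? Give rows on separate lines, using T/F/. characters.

Step 1: 3 trees catch fire, 1 burn out
  FTTTT
  .F.TT
  FT.TT
  TTTT.
  TTTTT
  .TTTT
Step 2: 3 trees catch fire, 3 burn out
  .FTTT
  ...TT
  .F.TT
  FTTT.
  TTTTT
  .TTTT
Step 3: 3 trees catch fire, 3 burn out
  ..FTT
  ...TT
  ...TT
  .FTT.
  FTTTT
  .TTTT

..FTT
...TT
...TT
.FTT.
FTTTT
.TTTT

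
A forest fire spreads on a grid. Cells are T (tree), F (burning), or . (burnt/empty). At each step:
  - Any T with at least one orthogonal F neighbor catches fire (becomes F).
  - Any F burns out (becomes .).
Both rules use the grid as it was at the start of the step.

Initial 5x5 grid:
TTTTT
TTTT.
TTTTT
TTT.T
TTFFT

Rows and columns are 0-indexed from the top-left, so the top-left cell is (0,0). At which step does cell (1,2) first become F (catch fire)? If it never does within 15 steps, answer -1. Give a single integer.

Step 1: cell (1,2)='T' (+3 fires, +2 burnt)
Step 2: cell (1,2)='T' (+4 fires, +3 burnt)
Step 3: cell (1,2)='F' (+5 fires, +4 burnt)
  -> target ignites at step 3
Step 4: cell (1,2)='.' (+4 fires, +5 burnt)
Step 5: cell (1,2)='.' (+3 fires, +4 burnt)
Step 6: cell (1,2)='.' (+2 fires, +3 burnt)
Step 7: cell (1,2)='.' (+0 fires, +2 burnt)
  fire out at step 7

3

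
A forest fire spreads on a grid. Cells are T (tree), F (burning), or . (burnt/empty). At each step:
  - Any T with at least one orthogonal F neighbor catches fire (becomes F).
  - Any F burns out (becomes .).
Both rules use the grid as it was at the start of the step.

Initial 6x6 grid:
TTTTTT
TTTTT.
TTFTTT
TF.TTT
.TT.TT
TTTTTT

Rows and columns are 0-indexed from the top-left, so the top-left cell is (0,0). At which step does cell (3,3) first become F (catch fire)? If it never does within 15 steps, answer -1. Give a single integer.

Step 1: cell (3,3)='T' (+5 fires, +2 burnt)
Step 2: cell (3,3)='F' (+8 fires, +5 burnt)
  -> target ignites at step 2
Step 3: cell (3,3)='.' (+8 fires, +8 burnt)
Step 4: cell (3,3)='.' (+5 fires, +8 burnt)
Step 5: cell (3,3)='.' (+3 fires, +5 burnt)
Step 6: cell (3,3)='.' (+1 fires, +3 burnt)
Step 7: cell (3,3)='.' (+0 fires, +1 burnt)
  fire out at step 7

2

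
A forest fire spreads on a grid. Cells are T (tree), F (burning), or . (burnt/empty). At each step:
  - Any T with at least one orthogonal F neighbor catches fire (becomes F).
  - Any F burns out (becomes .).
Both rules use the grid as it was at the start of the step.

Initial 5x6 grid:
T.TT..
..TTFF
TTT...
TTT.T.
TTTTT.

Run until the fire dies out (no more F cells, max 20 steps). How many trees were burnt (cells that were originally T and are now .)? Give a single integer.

Answer: 16

Derivation:
Step 1: +1 fires, +2 burnt (F count now 1)
Step 2: +2 fires, +1 burnt (F count now 2)
Step 3: +2 fires, +2 burnt (F count now 2)
Step 4: +2 fires, +2 burnt (F count now 2)
Step 5: +3 fires, +2 burnt (F count now 3)
Step 6: +3 fires, +3 burnt (F count now 3)
Step 7: +2 fires, +3 burnt (F count now 2)
Step 8: +1 fires, +2 burnt (F count now 1)
Step 9: +0 fires, +1 burnt (F count now 0)
Fire out after step 9
Initially T: 17, now '.': 29
Total burnt (originally-T cells now '.'): 16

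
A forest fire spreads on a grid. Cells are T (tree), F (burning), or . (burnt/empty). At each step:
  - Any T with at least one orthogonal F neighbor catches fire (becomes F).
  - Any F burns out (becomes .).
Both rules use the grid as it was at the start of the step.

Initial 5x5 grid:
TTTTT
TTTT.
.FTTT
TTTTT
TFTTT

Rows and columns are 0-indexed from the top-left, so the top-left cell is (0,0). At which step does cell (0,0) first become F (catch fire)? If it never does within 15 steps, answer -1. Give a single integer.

Step 1: cell (0,0)='T' (+5 fires, +2 burnt)
Step 2: cell (0,0)='T' (+7 fires, +5 burnt)
Step 3: cell (0,0)='F' (+6 fires, +7 burnt)
  -> target ignites at step 3
Step 4: cell (0,0)='.' (+2 fires, +6 burnt)
Step 5: cell (0,0)='.' (+1 fires, +2 burnt)
Step 6: cell (0,0)='.' (+0 fires, +1 burnt)
  fire out at step 6

3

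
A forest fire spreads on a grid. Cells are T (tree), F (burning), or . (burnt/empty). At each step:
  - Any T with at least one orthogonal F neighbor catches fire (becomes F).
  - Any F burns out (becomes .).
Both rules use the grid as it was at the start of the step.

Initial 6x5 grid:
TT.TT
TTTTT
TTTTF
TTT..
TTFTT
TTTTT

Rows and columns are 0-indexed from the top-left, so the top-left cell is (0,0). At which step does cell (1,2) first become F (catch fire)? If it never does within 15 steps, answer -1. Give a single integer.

Step 1: cell (1,2)='T' (+6 fires, +2 burnt)
Step 2: cell (1,2)='T' (+8 fires, +6 burnt)
Step 3: cell (1,2)='F' (+6 fires, +8 burnt)
  -> target ignites at step 3
Step 4: cell (1,2)='.' (+2 fires, +6 burnt)
Step 5: cell (1,2)='.' (+2 fires, +2 burnt)
Step 6: cell (1,2)='.' (+1 fires, +2 burnt)
Step 7: cell (1,2)='.' (+0 fires, +1 burnt)
  fire out at step 7

3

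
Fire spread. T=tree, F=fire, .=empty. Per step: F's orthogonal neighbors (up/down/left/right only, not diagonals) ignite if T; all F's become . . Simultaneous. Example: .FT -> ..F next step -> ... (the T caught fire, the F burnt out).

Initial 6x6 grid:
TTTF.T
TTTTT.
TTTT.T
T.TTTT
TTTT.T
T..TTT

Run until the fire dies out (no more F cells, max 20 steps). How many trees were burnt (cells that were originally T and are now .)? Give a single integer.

Step 1: +2 fires, +1 burnt (F count now 2)
Step 2: +4 fires, +2 burnt (F count now 4)
Step 3: +4 fires, +4 burnt (F count now 4)
Step 4: +5 fires, +4 burnt (F count now 5)
Step 5: +4 fires, +5 burnt (F count now 4)
Step 6: +5 fires, +4 burnt (F count now 5)
Step 7: +2 fires, +5 burnt (F count now 2)
Step 8: +1 fires, +2 burnt (F count now 1)
Step 9: +0 fires, +1 burnt (F count now 0)
Fire out after step 9
Initially T: 28, now '.': 35
Total burnt (originally-T cells now '.'): 27

Answer: 27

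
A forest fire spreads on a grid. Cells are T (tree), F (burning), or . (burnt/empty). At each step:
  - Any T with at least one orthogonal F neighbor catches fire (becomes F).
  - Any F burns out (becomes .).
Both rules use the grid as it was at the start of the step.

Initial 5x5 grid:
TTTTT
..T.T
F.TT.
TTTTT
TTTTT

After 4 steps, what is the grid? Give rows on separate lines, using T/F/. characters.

Step 1: 1 trees catch fire, 1 burn out
  TTTTT
  ..T.T
  ..TT.
  FTTTT
  TTTTT
Step 2: 2 trees catch fire, 1 burn out
  TTTTT
  ..T.T
  ..TT.
  .FTTT
  FTTTT
Step 3: 2 trees catch fire, 2 burn out
  TTTTT
  ..T.T
  ..TT.
  ..FTT
  .FTTT
Step 4: 3 trees catch fire, 2 burn out
  TTTTT
  ..T.T
  ..FT.
  ...FT
  ..FTT

TTTTT
..T.T
..FT.
...FT
..FTT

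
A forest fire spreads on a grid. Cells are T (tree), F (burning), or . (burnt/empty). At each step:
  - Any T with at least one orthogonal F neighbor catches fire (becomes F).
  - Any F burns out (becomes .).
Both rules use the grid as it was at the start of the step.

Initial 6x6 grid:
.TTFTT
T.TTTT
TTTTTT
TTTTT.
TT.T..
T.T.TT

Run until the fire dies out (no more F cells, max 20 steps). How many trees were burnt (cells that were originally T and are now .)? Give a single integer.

Step 1: +3 fires, +1 burnt (F count now 3)
Step 2: +5 fires, +3 burnt (F count now 5)
Step 3: +4 fires, +5 burnt (F count now 4)
Step 4: +5 fires, +4 burnt (F count now 5)
Step 5: +2 fires, +5 burnt (F count now 2)
Step 6: +3 fires, +2 burnt (F count now 3)
Step 7: +1 fires, +3 burnt (F count now 1)
Step 8: +1 fires, +1 burnt (F count now 1)
Step 9: +0 fires, +1 burnt (F count now 0)
Fire out after step 9
Initially T: 27, now '.': 33
Total burnt (originally-T cells now '.'): 24

Answer: 24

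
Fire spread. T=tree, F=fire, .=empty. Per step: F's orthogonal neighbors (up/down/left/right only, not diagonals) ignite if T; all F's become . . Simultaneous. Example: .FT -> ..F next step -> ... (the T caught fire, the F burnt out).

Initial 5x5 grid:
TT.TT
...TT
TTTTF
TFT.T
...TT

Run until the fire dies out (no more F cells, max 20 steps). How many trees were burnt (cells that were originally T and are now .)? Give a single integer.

Step 1: +6 fires, +2 burnt (F count now 6)
Step 2: +5 fires, +6 burnt (F count now 5)
Step 3: +2 fires, +5 burnt (F count now 2)
Step 4: +0 fires, +2 burnt (F count now 0)
Fire out after step 4
Initially T: 15, now '.': 23
Total burnt (originally-T cells now '.'): 13

Answer: 13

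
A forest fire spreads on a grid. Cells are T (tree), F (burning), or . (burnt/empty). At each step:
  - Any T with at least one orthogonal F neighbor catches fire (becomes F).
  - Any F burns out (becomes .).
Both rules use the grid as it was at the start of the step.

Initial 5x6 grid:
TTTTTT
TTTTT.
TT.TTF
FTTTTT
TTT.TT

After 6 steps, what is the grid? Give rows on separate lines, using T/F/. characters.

Step 1: 5 trees catch fire, 2 burn out
  TTTTTT
  TTTTT.
  FT.TF.
  .FTTTF
  FTT.TT
Step 2: 8 trees catch fire, 5 burn out
  TTTTTT
  FTTTF.
  .F.F..
  ..FTF.
  .FT.TF
Step 3: 7 trees catch fire, 8 burn out
  FTTTFT
  .FTF..
  ......
  ...F..
  ..F.F.
Step 4: 4 trees catch fire, 7 burn out
  .FTF.F
  ..F...
  ......
  ......
  ......
Step 5: 1 trees catch fire, 4 burn out
  ..F...
  ......
  ......
  ......
  ......
Step 6: 0 trees catch fire, 1 burn out
  ......
  ......
  ......
  ......
  ......

......
......
......
......
......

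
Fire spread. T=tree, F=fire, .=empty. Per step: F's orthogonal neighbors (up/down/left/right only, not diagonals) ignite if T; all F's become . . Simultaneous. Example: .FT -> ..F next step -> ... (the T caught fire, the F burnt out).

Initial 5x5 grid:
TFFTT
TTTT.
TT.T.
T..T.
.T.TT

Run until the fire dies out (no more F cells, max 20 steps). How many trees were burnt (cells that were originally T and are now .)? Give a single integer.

Answer: 14

Derivation:
Step 1: +4 fires, +2 burnt (F count now 4)
Step 2: +4 fires, +4 burnt (F count now 4)
Step 3: +2 fires, +4 burnt (F count now 2)
Step 4: +2 fires, +2 burnt (F count now 2)
Step 5: +1 fires, +2 burnt (F count now 1)
Step 6: +1 fires, +1 burnt (F count now 1)
Step 7: +0 fires, +1 burnt (F count now 0)
Fire out after step 7
Initially T: 15, now '.': 24
Total burnt (originally-T cells now '.'): 14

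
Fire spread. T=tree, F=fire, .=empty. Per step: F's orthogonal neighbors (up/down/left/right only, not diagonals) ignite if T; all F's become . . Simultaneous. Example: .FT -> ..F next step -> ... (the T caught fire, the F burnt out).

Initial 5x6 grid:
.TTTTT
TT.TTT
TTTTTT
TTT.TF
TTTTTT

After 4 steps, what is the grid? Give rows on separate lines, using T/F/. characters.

Step 1: 3 trees catch fire, 1 burn out
  .TTTTT
  TT.TTT
  TTTTTF
  TTT.F.
  TTTTTF
Step 2: 3 trees catch fire, 3 burn out
  .TTTTT
  TT.TTF
  TTTTF.
  TTT...
  TTTTF.
Step 3: 4 trees catch fire, 3 burn out
  .TTTTF
  TT.TF.
  TTTF..
  TTT...
  TTTF..
Step 4: 4 trees catch fire, 4 burn out
  .TTTF.
  TT.F..
  TTF...
  TTT...
  TTF...

.TTTF.
TT.F..
TTF...
TTT...
TTF...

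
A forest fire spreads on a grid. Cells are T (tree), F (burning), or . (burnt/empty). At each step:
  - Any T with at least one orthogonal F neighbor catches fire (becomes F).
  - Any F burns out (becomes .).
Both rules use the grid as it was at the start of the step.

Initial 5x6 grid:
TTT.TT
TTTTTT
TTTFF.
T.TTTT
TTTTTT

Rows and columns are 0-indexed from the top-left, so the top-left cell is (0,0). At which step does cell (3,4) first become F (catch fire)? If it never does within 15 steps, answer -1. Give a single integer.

Step 1: cell (3,4)='F' (+5 fires, +2 burnt)
  -> target ignites at step 1
Step 2: cell (3,4)='.' (+8 fires, +5 burnt)
Step 3: cell (3,4)='.' (+6 fires, +8 burnt)
Step 4: cell (3,4)='.' (+4 fires, +6 burnt)
Step 5: cell (3,4)='.' (+2 fires, +4 burnt)
Step 6: cell (3,4)='.' (+0 fires, +2 burnt)
  fire out at step 6

1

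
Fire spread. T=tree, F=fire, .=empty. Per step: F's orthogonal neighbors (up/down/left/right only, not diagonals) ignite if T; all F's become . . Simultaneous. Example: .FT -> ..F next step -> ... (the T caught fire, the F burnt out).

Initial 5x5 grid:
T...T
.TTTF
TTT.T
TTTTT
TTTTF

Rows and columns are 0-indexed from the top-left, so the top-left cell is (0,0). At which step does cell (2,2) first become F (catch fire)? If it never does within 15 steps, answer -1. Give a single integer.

Step 1: cell (2,2)='T' (+5 fires, +2 burnt)
Step 2: cell (2,2)='T' (+3 fires, +5 burnt)
Step 3: cell (2,2)='F' (+4 fires, +3 burnt)
  -> target ignites at step 3
Step 4: cell (2,2)='.' (+3 fires, +4 burnt)
Step 5: cell (2,2)='.' (+2 fires, +3 burnt)
Step 6: cell (2,2)='.' (+0 fires, +2 burnt)
  fire out at step 6

3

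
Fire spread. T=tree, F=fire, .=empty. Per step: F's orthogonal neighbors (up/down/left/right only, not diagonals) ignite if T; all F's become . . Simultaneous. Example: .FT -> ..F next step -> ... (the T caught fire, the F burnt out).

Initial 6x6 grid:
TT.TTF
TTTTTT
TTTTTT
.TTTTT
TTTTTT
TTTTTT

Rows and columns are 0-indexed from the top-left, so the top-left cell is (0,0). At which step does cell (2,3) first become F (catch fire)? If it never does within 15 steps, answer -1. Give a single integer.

Step 1: cell (2,3)='T' (+2 fires, +1 burnt)
Step 2: cell (2,3)='T' (+3 fires, +2 burnt)
Step 3: cell (2,3)='T' (+3 fires, +3 burnt)
Step 4: cell (2,3)='F' (+4 fires, +3 burnt)
  -> target ignites at step 4
Step 5: cell (2,3)='.' (+5 fires, +4 burnt)
Step 6: cell (2,3)='.' (+6 fires, +5 burnt)
Step 7: cell (2,3)='.' (+5 fires, +6 burnt)
Step 8: cell (2,3)='.' (+2 fires, +5 burnt)
Step 9: cell (2,3)='.' (+2 fires, +2 burnt)
Step 10: cell (2,3)='.' (+1 fires, +2 burnt)
Step 11: cell (2,3)='.' (+0 fires, +1 burnt)
  fire out at step 11

4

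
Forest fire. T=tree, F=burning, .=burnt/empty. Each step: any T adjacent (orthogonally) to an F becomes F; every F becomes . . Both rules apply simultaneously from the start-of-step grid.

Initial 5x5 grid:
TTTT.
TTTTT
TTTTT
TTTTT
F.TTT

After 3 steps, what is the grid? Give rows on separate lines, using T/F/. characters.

Step 1: 1 trees catch fire, 1 burn out
  TTTT.
  TTTTT
  TTTTT
  FTTTT
  ..TTT
Step 2: 2 trees catch fire, 1 burn out
  TTTT.
  TTTTT
  FTTTT
  .FTTT
  ..TTT
Step 3: 3 trees catch fire, 2 burn out
  TTTT.
  FTTTT
  .FTTT
  ..FTT
  ..TTT

TTTT.
FTTTT
.FTTT
..FTT
..TTT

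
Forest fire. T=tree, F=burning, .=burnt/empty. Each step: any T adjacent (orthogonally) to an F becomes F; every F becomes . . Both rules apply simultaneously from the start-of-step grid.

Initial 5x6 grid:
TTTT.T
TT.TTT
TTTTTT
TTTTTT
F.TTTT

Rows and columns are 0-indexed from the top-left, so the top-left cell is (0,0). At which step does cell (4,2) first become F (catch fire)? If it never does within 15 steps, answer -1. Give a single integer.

Step 1: cell (4,2)='T' (+1 fires, +1 burnt)
Step 2: cell (4,2)='T' (+2 fires, +1 burnt)
Step 3: cell (4,2)='T' (+3 fires, +2 burnt)
Step 4: cell (4,2)='F' (+5 fires, +3 burnt)
  -> target ignites at step 4
Step 5: cell (4,2)='.' (+4 fires, +5 burnt)
Step 6: cell (4,2)='.' (+5 fires, +4 burnt)
Step 7: cell (4,2)='.' (+4 fires, +5 burnt)
Step 8: cell (4,2)='.' (+1 fires, +4 burnt)
Step 9: cell (4,2)='.' (+1 fires, +1 burnt)
Step 10: cell (4,2)='.' (+0 fires, +1 burnt)
  fire out at step 10

4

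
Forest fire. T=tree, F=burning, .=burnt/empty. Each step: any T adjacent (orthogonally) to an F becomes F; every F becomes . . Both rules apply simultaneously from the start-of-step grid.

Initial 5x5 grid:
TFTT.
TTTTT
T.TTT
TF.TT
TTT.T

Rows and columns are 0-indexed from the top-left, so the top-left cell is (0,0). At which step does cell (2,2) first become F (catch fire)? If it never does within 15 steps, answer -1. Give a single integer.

Step 1: cell (2,2)='T' (+5 fires, +2 burnt)
Step 2: cell (2,2)='T' (+6 fires, +5 burnt)
Step 3: cell (2,2)='F' (+2 fires, +6 burnt)
  -> target ignites at step 3
Step 4: cell (2,2)='.' (+2 fires, +2 burnt)
Step 5: cell (2,2)='.' (+2 fires, +2 burnt)
Step 6: cell (2,2)='.' (+1 fires, +2 burnt)
Step 7: cell (2,2)='.' (+1 fires, +1 burnt)
Step 8: cell (2,2)='.' (+0 fires, +1 burnt)
  fire out at step 8

3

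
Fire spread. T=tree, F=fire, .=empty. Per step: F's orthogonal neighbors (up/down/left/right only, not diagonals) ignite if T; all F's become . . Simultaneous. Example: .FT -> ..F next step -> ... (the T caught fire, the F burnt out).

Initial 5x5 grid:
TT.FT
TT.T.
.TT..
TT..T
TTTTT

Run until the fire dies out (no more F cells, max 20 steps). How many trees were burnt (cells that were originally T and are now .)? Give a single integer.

Answer: 2

Derivation:
Step 1: +2 fires, +1 burnt (F count now 2)
Step 2: +0 fires, +2 burnt (F count now 0)
Fire out after step 2
Initially T: 16, now '.': 11
Total burnt (originally-T cells now '.'): 2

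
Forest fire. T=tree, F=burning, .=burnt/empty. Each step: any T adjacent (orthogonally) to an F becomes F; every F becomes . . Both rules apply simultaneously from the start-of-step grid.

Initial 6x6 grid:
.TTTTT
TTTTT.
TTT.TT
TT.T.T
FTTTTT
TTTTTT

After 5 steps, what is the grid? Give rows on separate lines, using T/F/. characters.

Step 1: 3 trees catch fire, 1 burn out
  .TTTTT
  TTTTT.
  TTT.TT
  FT.T.T
  .FTTTT
  FTTTTT
Step 2: 4 trees catch fire, 3 burn out
  .TTTTT
  TTTTT.
  FTT.TT
  .F.T.T
  ..FTTT
  .FTTTT
Step 3: 4 trees catch fire, 4 burn out
  .TTTTT
  FTTTT.
  .FT.TT
  ...T.T
  ...FTT
  ..FTTT
Step 4: 5 trees catch fire, 4 burn out
  .TTTTT
  .FTTT.
  ..F.TT
  ...F.T
  ....FT
  ...FTT
Step 5: 4 trees catch fire, 5 burn out
  .FTTTT
  ..FTT.
  ....TT
  .....T
  .....F
  ....FT

.FTTTT
..FTT.
....TT
.....T
.....F
....FT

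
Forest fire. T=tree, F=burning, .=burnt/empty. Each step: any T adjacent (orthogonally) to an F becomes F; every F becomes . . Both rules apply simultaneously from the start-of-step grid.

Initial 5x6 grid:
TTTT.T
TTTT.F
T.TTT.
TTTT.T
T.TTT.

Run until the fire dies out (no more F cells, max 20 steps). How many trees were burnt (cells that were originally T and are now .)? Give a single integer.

Step 1: +1 fires, +1 burnt (F count now 1)
Step 2: +0 fires, +1 burnt (F count now 0)
Fire out after step 2
Initially T: 22, now '.': 9
Total burnt (originally-T cells now '.'): 1

Answer: 1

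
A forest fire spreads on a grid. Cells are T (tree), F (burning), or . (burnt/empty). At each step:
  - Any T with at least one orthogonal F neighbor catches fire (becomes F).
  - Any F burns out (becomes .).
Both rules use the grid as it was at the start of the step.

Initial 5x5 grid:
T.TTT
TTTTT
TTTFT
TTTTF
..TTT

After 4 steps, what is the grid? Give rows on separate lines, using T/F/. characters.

Step 1: 5 trees catch fire, 2 burn out
  T.TTT
  TTTFT
  TTF.F
  TTTF.
  ..TTF
Step 2: 6 trees catch fire, 5 burn out
  T.TFT
  TTF.F
  TF...
  TTF..
  ..TF.
Step 3: 6 trees catch fire, 6 burn out
  T.F.F
  TF...
  F....
  TF...
  ..F..
Step 4: 2 trees catch fire, 6 burn out
  T....
  F....
  .....
  F....
  .....

T....
F....
.....
F....
.....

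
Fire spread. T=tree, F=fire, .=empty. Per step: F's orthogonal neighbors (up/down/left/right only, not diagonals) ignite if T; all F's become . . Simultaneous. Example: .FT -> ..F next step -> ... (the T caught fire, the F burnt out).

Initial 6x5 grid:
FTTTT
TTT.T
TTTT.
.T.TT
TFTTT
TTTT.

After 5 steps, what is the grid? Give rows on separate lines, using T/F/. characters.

Step 1: 6 trees catch fire, 2 burn out
  .FTTT
  FTT.T
  TTTT.
  .F.TT
  F.FTT
  TFTT.
Step 2: 7 trees catch fire, 6 burn out
  ..FTT
  .FT.T
  FFTT.
  ...TT
  ...FT
  F.FT.
Step 3: 6 trees catch fire, 7 burn out
  ...FT
  ..F.T
  ..FT.
  ...FT
  ....F
  ...F.
Step 4: 3 trees catch fire, 6 burn out
  ....F
  ....T
  ...F.
  ....F
  .....
  .....
Step 5: 1 trees catch fire, 3 burn out
  .....
  ....F
  .....
  .....
  .....
  .....

.....
....F
.....
.....
.....
.....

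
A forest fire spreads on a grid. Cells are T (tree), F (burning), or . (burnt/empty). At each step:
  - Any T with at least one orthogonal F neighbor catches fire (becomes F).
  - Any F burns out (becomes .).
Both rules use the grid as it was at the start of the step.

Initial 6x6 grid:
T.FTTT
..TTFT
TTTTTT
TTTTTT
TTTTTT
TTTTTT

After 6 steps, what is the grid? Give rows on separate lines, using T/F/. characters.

Step 1: 6 trees catch fire, 2 burn out
  T..FFT
  ..FF.F
  TTTTFT
  TTTTTT
  TTTTTT
  TTTTTT
Step 2: 5 trees catch fire, 6 burn out
  T....F
  ......
  TTFF.F
  TTTTFT
  TTTTTT
  TTTTTT
Step 3: 5 trees catch fire, 5 burn out
  T.....
  ......
  TF....
  TTFF.F
  TTTTFT
  TTTTTT
Step 4: 6 trees catch fire, 5 burn out
  T.....
  ......
  F.....
  TF....
  TTFF.F
  TTTTFT
Step 5: 5 trees catch fire, 6 burn out
  T.....
  ......
  ......
  F.....
  TF....
  TTFF.F
Step 6: 2 trees catch fire, 5 burn out
  T.....
  ......
  ......
  ......
  F.....
  TF....

T.....
......
......
......
F.....
TF....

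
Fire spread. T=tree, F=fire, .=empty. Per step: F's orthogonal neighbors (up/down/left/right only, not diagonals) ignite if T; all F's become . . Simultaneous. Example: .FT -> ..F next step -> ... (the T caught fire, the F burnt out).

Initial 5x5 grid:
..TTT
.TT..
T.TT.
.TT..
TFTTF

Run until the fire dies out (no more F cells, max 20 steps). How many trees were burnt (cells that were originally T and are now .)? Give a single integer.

Step 1: +4 fires, +2 burnt (F count now 4)
Step 2: +1 fires, +4 burnt (F count now 1)
Step 3: +1 fires, +1 burnt (F count now 1)
Step 4: +2 fires, +1 burnt (F count now 2)
Step 5: +2 fires, +2 burnt (F count now 2)
Step 6: +1 fires, +2 burnt (F count now 1)
Step 7: +1 fires, +1 burnt (F count now 1)
Step 8: +0 fires, +1 burnt (F count now 0)
Fire out after step 8
Initially T: 13, now '.': 24
Total burnt (originally-T cells now '.'): 12

Answer: 12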